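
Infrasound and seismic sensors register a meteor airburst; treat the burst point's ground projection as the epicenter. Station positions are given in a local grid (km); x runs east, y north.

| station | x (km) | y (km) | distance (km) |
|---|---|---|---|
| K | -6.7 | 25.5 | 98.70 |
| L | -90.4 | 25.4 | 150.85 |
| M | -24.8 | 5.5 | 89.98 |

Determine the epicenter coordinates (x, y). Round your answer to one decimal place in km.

(29.3, -66.4)

Circle about each station: (x + 6.7)² + (y − 25.5)² = 98.70²; (x + 90.4)² + (y − 25.4)² = 150.85²; (x + 24.8)² + (y − 5.5)² = 89.98².
Subtracting the K equation from the L and M equations removes the quadratic terms:
-167.4 x − 0.2 y = -4891.85
-36.2 x − 40.0 y = 1595.44
Solving the 2×2 system: x ≈ 29.3, y ≈ -66.4 km.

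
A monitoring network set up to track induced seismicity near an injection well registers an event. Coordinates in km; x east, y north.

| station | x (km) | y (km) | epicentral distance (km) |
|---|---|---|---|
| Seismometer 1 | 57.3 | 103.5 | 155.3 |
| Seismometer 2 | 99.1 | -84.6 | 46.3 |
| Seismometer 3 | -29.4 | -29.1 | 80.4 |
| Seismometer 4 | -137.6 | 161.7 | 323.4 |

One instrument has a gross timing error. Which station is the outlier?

Seismometer 3

Solve using three stations at a time. Using Seismometer 1, Seismometer 2, Seismometer 4 (subtract circle equations pairwise → linear system) gives (x, y) ≈ (114.5, -40.9).
Distances from that point to each station vs reported:
  Seismometer 1: calculated 155.3 vs reported 155.3 → residual 0.0 km
  Seismometer 2: calculated 46.3 vs reported 46.3 → residual 0.0 km
  Seismometer 3: calculated 144.4 vs reported 80.4 → residual 64.0 km
  Seismometer 4: calculated 323.4 vs reported 323.4 → residual 0.0 km
Seismometer 1, Seismometer 2, Seismometer 4 are mutually consistent (residuals ≈ 0); Seismometer 3 is off by 64.0 km.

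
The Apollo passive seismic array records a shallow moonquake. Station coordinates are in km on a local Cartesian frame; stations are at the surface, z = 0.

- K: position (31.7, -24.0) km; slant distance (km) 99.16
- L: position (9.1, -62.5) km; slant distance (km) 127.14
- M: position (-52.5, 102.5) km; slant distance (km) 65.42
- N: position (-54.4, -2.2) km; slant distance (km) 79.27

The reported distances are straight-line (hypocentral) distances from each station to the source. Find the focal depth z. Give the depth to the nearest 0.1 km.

Each station gives a sphere (x−x_i)² + (y−y_i)² + z² = d_i² (stations at z=0).
Subtracting the K sphere from L and M: z² cancels, leaving linear equations in x and y:
-45.2 x − 77.0 y = -3923.70
-168.4 x + 253.0 y = 17234.54
Solving: x ≈ -13.702, y ≈ 59.000 km (keep extra digits for the depth step; rounded: -13.7, 59.0).
Then from the K sphere: z² = 99.16² − (x − 31.7)² − (y + 24.0)² with x = -13.702, y = 59.000, so z ≈ 29.705 ≈ 29.7 km.

z ≈ 29.7 km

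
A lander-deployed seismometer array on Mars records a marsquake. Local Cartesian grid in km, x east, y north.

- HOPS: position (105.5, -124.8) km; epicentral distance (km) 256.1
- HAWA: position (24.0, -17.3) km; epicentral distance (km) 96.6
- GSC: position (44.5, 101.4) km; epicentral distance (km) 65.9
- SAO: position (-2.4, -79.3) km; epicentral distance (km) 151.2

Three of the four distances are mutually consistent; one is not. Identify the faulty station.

Solve using three stations at a time. Using HAWA, GSC, SAO (subtract circle equations pairwise → linear system) gives (x, y) ≈ (-14.1, 71.4).
Distances from that point to each station vs reported:
  HOPS: calculated 229.8 vs reported 256.1 → residual 26.3 km
  HAWA: calculated 96.5 vs reported 96.6 → residual 0.1 km
  GSC: calculated 65.8 vs reported 65.9 → residual 0.1 km
  SAO: calculated 151.2 vs reported 151.2 → residual 0.0 km
HAWA, GSC, SAO are mutually consistent (residuals ≈ 0); HOPS is off by 26.3 km.

HOPS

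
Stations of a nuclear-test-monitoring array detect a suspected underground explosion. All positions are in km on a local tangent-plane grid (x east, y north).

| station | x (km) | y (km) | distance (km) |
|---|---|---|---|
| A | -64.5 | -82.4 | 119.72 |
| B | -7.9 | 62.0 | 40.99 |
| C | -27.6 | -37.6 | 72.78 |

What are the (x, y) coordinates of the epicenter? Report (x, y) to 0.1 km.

Circle about each station: (x + 64.5)² + (y + 82.4)² = 119.72²; (x + 7.9)² + (y − 62.0)² = 40.99²; (x + 27.6)² + (y + 37.6)² = 72.78².
Subtracting the A equation from the B and C equations removes the quadratic terms:
113.2 x + 288.8 y = 5609.10
73.8 x + 89.6 y = 261.46
Solving the 2×2 system: x ≈ -38.2, y ≈ 34.4 km.

(-38.2, 34.4)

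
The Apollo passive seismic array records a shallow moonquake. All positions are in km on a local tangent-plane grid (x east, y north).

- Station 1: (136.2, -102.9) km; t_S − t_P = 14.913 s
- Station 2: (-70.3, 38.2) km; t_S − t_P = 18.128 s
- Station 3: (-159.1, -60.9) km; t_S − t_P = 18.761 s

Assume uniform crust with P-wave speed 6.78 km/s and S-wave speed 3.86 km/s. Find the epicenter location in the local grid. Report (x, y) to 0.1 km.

Distance from S−P lag: d = Δt · v_P v_S / (v_P − v_S) = Δt · (6.78·3.86)/(6.78−3.86) ≈ 8.9626·Δt.
So d_Station 1 = 133.66, d_Station 2 = 162.47, d_Station 3 = 168.15 km.
Circle about each station: (x − 136.2)² + (y + 102.9)² = 133.66²; (x + 70.3)² + (y − 38.2)² = 162.47²; (x + 159.1)² + (y + 60.9)² = 168.15².
Subtracting pairs of circle equations eliminates x²+y² and gives linear equations (the radical axes):
-413.0 x + 282.2 y = -31269.03
-590.6 x + 84.0 y = -10526.66
Solving the 2×2 system: x ≈ 2.6, y ≈ -107.0 km.

(2.6, -107.0)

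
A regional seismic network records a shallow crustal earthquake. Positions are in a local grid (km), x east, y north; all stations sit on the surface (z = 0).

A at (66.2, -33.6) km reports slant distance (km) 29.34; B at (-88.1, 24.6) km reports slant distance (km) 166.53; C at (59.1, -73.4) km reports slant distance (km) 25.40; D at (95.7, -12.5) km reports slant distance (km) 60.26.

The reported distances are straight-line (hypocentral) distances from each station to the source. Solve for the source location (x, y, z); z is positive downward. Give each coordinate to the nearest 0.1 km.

Each station gives a sphere (x−x_i)² + (y−y_i)² + z² = d_i² (stations at z=0).
Subtracting the A sphere from B and C: z² cancels, leaving linear equations in x and y:
-308.6 x + 116.4 y = -24016.04
-14.2 x − 79.6 y = 3584.65
Solving: x ≈ 57.001, y ≈ -55.202 km (keep extra digits for the depth step; rounded: 57.0, -55.2).
Then from the A sphere: z² = 29.34² − (x − 66.2)² − (y + 33.6)² with x = 57.001, y = -55.202, so z ≈ 17.595 ≈ 17.6 km.
Check against D (with the unrounded solution): distance 60.25 ≈ 60.26 km. ✓

x ≈ 57.0 km, y ≈ -55.2 km, depth ≈ 17.6 km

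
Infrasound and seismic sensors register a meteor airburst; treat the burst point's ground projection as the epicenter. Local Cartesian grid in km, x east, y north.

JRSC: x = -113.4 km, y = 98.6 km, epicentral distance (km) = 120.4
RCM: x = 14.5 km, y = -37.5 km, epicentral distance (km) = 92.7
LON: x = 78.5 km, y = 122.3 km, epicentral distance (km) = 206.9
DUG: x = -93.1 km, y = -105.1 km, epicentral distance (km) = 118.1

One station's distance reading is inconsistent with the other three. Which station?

Solve using three stations at a time. Using JRSC, RCM, LON (subtract circle equations pairwise → linear system) gives (x, y) ≈ (-75.6, -15.7).
Distances from that point to each station vs reported:
  JRSC: calculated 120.4 vs reported 120.4 → residual 0.0 km
  RCM: calculated 92.7 vs reported 92.7 → residual 0.0 km
  LON: calculated 206.9 vs reported 206.9 → residual 0.0 km
  DUG: calculated 91.1 vs reported 118.1 → residual 27.0 km
JRSC, RCM, LON are mutually consistent (residuals ≈ 0); DUG is off by 27.0 km.

DUG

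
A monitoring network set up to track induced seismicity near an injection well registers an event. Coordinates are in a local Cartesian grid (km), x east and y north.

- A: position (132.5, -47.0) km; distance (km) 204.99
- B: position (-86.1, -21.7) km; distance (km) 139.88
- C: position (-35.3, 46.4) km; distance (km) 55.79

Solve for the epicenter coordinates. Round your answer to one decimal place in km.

(-12.9, 97.5)

Circle about each station: (x − 132.5)² + (y + 47.0)² = 204.99²; (x + 86.1)² + (y + 21.7)² = 139.88²; (x + 35.3)² + (y − 46.4)² = 55.79².
Subtracting pairs of circle equations eliminates x²+y² and gives linear equations (the radical axes):
-437.2 x + 50.6 y = 10573.34
-335.6 x + 186.8 y = 22542.18
Solving the 2×2 system: x ≈ -12.9, y ≈ 97.5 km.
Check against A (with the unrounded x, y): √((x − 132.5)²+(y + 47.0)²) = 204.99 ≈ 204.99 km. ✓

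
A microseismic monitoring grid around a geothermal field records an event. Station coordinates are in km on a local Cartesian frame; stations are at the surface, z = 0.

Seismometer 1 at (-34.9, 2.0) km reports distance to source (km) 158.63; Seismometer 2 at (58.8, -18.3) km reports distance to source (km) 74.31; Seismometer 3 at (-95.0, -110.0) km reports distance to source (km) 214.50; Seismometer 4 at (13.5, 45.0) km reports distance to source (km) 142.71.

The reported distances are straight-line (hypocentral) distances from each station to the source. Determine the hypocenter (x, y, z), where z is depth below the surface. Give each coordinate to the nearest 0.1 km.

(107.0, -53.2, 44.5)

Each station gives a sphere (x−x_i)² + (y−y_i)² + z² = d_i² (stations at z=0).
Subtracting the Seismometer 1 sphere from Seismometer 2 and Seismometer 3: z² cancels, leaving linear equations in x and y:
187.4 x − 40.6 y = 22211.82
-120.2 x − 224.0 y = -943.78
Solving: x ≈ 107.000, y ≈ -53.204 km (keep extra digits for the depth step; rounded: 107.0, -53.2).
Then from the Seismometer 1 sphere: z² = 158.63² − (x + 34.9)² − (y − 2.0)² with x = 107.000, y = -53.204, so z ≈ 44.502 ≈ 44.5 km.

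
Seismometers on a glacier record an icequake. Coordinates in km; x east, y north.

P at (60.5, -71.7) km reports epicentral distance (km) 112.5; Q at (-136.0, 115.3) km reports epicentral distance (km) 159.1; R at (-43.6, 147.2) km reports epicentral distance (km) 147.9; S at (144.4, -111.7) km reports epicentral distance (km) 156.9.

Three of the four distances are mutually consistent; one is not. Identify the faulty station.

Solve using three stations at a time. Using P, Q, R (subtract circle equations pairwise → linear system) gives (x, y) ≈ (-26.0, 0.3).
Distances from that point to each station vs reported:
  P: calculated 112.5 vs reported 112.5 → residual 0.0 km
  Q: calculated 159.1 vs reported 159.1 → residual 0.0 km
  R: calculated 147.9 vs reported 147.9 → residual 0.0 km
  S: calculated 203.9 vs reported 156.9 → residual 47.0 km
P, Q, R are mutually consistent (residuals ≈ 0); S is off by 47.0 km.

S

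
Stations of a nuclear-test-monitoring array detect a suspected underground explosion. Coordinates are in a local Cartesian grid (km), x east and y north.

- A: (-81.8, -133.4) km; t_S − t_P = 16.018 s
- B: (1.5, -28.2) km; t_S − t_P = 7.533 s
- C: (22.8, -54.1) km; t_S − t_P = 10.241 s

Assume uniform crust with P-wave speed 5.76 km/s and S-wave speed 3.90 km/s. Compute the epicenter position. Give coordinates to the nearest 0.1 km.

-36.2 km east, 54.6 km north

Distance from S−P lag: d = Δt · v_P v_S / (v_P − v_S) = Δt · (5.76·3.90)/(5.76−3.90) ≈ 12.0774·Δt.
So d_A = 193.46, d_B = 90.98, d_C = 123.68 km.
Circle about each station: (x + 81.8)² + (y + 133.4)² = 193.46²; (x − 1.5)² + (y + 28.2)² = 90.98²; (x − 22.8)² + (y + 54.1)² = 123.68².
Subtracting pairs of circle equations eliminates x²+y² and gives linear equations (the radical axes):
166.6 x + 210.4 y = 5460.10
209.2 x + 158.6 y = 1089.88
Solving the 2×2 system: x ≈ -36.2, y ≈ 54.6 km.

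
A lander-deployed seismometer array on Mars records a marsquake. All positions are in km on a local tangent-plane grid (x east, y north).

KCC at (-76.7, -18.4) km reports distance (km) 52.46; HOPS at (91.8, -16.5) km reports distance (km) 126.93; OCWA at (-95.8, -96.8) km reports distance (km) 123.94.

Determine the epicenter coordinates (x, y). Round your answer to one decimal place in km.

(-32.4, 9.7)

Circle about each station: (x + 76.7)² + (y + 18.4)² = 52.46²; (x − 91.8)² + (y + 16.5)² = 126.93²; (x + 95.8)² + (y + 96.8)² = 123.94².
Subtracting pairs of circle equations eliminates x²+y² and gives linear equations (the radical axes):
337.0 x + 3.8 y = -10881.13
-38.2 x − 156.8 y = -282.64
Solving the 2×2 system: x ≈ -32.4, y ≈ 9.7 km.
Check against KCC (with the unrounded x, y): √((x + 76.7)²+(y + 18.4)²) = 52.46 ≈ 52.46 km. ✓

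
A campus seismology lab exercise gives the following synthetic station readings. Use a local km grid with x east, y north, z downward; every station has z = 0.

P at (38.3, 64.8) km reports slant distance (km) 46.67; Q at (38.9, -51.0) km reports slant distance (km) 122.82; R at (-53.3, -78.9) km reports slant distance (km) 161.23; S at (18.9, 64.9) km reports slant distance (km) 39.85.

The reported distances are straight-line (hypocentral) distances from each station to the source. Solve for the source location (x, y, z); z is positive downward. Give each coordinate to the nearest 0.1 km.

x ≈ 13.4 km, y ≈ 62.5 km, depth ≈ 39.4 km

Each station gives a sphere (x−x_i)² + (y−y_i)² + z² = d_i² (stations at z=0).
Subtracting the P sphere from Q and R: z² cancels, leaving linear equations in x and y:
1.2 x − 231.6 y = -14458.38
-183.2 x − 287.4 y = -20416.85
Solving: x ≈ 13.401, y ≈ 62.498 km (keep extra digits for the depth step; rounded: 13.4, 62.5).
Then from the P sphere: z² = 46.67² − (x − 38.3)² − (y − 64.8)² with x = 13.401, y = 62.498, so z ≈ 39.406 ≈ 39.4 km.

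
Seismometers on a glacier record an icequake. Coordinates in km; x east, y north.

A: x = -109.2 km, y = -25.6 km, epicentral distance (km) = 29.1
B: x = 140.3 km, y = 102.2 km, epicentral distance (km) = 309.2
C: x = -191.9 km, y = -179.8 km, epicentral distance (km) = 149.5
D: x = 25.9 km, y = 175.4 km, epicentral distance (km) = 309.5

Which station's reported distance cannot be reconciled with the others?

D

Solve using three stations at a time. Using A, B, C (subtract circle equations pairwise → linear system) gives (x, y) ≈ (-133.0, -42.4).
Distances from that point to each station vs reported:
  A: calculated 29.1 vs reported 29.1 → residual 0.0 km
  B: calculated 309.2 vs reported 309.2 → residual 0.0 km
  C: calculated 149.5 vs reported 149.5 → residual 0.0 km
  D: calculated 269.6 vs reported 309.5 → residual 39.9 km
A, B, C are mutually consistent (residuals ≈ 0); D is off by 39.9 km.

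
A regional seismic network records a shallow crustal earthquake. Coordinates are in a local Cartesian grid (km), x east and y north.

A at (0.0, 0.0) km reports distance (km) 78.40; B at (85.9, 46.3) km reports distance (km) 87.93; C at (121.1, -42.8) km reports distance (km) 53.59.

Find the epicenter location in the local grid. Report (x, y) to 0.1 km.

x ≈ 67.6 km, y ≈ -39.7 km

Circle about each station: x² + y² = 78.40²; (x − 85.9)² + (y − 46.3)² = 87.93²; (x − 121.1)² + (y + 42.8)² = 53.59².
Subtracting the A equation from the B and C equations removes the quadratic terms:
171.8 x + 92.6 y = 7937.38
242.2 x − 85.6 y = 19771.72
Solving the 2×2 system: x ≈ 67.6, y ≈ -39.7 km.
Check against A (with the unrounded x, y): √(x²+y²) = 78.40 ≈ 78.40 km. ✓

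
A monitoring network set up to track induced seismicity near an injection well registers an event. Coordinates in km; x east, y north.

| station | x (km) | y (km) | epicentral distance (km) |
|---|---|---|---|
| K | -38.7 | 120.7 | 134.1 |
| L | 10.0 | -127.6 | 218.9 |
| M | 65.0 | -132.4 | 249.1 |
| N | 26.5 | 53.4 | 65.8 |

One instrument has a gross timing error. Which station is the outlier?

M

Solve using three stations at a time. Using K, L, N (subtract circle equations pairwise → linear system) gives (x, y) ≈ (88.2, 76.9).
Distances from that point to each station vs reported:
  K: calculated 134.2 vs reported 134.1 → residual 0.1 km
  L: calculated 219.0 vs reported 218.9 → residual 0.1 km
  M: calculated 210.6 vs reported 249.1 → residual 38.5 km
  N: calculated 66.0 vs reported 65.8 → residual 0.2 km
K, L, N are mutually consistent (residuals ≈ 0); M is off by 38.5 km.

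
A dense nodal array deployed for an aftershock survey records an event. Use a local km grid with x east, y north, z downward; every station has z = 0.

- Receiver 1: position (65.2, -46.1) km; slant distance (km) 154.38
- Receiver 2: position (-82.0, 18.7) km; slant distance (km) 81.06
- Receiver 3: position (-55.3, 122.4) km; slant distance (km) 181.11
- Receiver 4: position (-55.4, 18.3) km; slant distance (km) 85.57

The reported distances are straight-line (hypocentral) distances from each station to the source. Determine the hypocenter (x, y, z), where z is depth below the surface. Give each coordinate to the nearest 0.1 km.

(-83.9, -52.0, 39.6)

Each station gives a sphere (x−x_i)² + (y−y_i)² + z² = d_i² (stations at z=0).
Subtracting the Receiver 1 sphere from Receiver 2 and Receiver 3: z² cancels, leaving linear equations in x and y:
-294.4 x + 129.6 y = 17959.90
-241.0 x + 337.0 y = 2695.95
Solving: x ≈ -83.895, y ≈ -51.996 km (keep extra digits for the depth step; rounded: -83.9, -52.0).
Then from the Receiver 1 sphere: z² = 154.38² − (x − 65.2)² − (y + 46.1)² with x = -83.895, y = -51.996, so z ≈ 39.612 ≈ 39.6 km.
Check against Receiver 4 (with the unrounded solution): distance 85.57 ≈ 85.57 km. ✓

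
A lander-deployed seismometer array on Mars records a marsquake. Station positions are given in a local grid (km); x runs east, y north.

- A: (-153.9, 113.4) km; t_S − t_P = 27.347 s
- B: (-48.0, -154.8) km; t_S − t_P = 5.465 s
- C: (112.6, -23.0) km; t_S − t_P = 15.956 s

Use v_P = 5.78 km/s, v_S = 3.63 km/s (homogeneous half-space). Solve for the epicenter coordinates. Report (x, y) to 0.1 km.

x ≈ -13.9 km, y ≈ -113.8 km

Distance from S−P lag: d = Δt · v_P v_S / (v_P − v_S) = Δt · (5.78·3.63)/(5.78−3.63) ≈ 9.7588·Δt.
So d_A = 266.87, d_B = 53.33, d_C = 155.71 km.
Circle about each station: (x + 153.9)² + (y − 113.4)² = 266.87²; (x + 48.0)² + (y + 154.8)² = 53.33²; (x − 112.6)² + (y + 23.0)² = 155.71².
Subtracting the A equation from the B and C equations removes the quadratic terms:
211.8 x − 536.4 y = 58097.78
533.0 x − 272.8 y = 23636.98
Solving the 2×2 system: x ≈ -13.9, y ≈ -113.8 km.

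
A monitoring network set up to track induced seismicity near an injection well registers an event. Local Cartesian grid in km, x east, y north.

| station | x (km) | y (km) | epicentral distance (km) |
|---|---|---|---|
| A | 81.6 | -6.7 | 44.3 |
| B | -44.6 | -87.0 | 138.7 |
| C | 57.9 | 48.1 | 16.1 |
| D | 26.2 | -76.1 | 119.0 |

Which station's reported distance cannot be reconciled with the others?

B

Solve using three stations at a time. Using A, C, D (subtract circle equations pairwise → linear system) gives (x, y) ≈ (67.8, 35.4).
Distances from that point to each station vs reported:
  A: calculated 44.3 vs reported 44.3 → residual 0.0 km
  B: calculated 166.2 vs reported 138.7 → residual 27.5 km
  C: calculated 16.1 vs reported 16.1 → residual 0.0 km
  D: calculated 119.0 vs reported 119.0 → residual 0.0 km
A, C, D are mutually consistent (residuals ≈ 0); B is off by 27.5 km.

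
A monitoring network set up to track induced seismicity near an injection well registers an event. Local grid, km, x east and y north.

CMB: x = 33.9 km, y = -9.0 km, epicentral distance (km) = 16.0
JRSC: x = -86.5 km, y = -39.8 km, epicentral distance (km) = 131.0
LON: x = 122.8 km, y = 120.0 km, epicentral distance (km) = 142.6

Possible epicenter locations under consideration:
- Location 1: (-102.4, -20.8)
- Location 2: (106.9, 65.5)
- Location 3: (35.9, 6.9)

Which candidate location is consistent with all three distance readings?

Location 3

For each candidate, compare |candidate − station| to the reported distance:
Location 1: residuals CMB 120.8, JRSC 106.2, LON 123.0 → max 123.0 km
Location 2: residuals CMB 88.3, JRSC 89.2, LON 85.8 → max 89.2 km
Location 3: residuals CMB 0.0, JRSC 0.0, LON 0.0 → max 0.0 km
Only Location 3 has all residuals ≈ 0.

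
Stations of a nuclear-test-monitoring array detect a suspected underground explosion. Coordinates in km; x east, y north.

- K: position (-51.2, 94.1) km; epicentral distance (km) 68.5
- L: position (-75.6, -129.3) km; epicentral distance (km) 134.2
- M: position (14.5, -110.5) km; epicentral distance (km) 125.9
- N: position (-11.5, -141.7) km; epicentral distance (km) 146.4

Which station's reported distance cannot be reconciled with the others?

K

Solve using three stations at a time. Using L, M, N (subtract circle equations pairwise → linear system) gives (x, y) ≈ (-43.8, 1.1).
Distances from that point to each station vs reported:
  K: calculated 93.3 vs reported 68.5 → residual 24.8 km
  L: calculated 134.2 vs reported 134.2 → residual 0.0 km
  M: calculated 125.9 vs reported 125.9 → residual 0.0 km
  N: calculated 146.4 vs reported 146.4 → residual 0.0 km
L, M, N are mutually consistent (residuals ≈ 0); K is off by 24.8 km.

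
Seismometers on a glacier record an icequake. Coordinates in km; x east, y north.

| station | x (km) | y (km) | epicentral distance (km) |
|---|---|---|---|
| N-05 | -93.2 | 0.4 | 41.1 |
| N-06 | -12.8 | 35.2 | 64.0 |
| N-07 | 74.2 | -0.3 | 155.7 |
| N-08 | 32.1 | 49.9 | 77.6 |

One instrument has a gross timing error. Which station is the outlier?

Solve using three stations at a time. Using N-05, N-06, N-07 (subtract circle equations pairwise → linear system) gives (x, y) ≈ (-76.7, 38.0).
Distances from that point to each station vs reported:
  N-05: calculated 41.0 vs reported 41.1 → residual 0.1 km
  N-06: calculated 64.0 vs reported 64.0 → residual 0.0 km
  N-07: calculated 155.7 vs reported 155.7 → residual 0.0 km
  N-08: calculated 109.5 vs reported 77.6 → residual 31.9 km
N-05, N-06, N-07 are mutually consistent (residuals ≈ 0); N-08 is off by 31.9 km.

N-08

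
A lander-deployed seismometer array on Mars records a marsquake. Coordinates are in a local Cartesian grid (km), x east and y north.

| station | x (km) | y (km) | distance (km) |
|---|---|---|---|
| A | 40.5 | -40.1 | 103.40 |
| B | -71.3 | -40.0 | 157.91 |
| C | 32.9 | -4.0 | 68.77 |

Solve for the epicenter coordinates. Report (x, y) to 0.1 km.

48.4 km east, 63.0 km north

Circle about each station: (x − 40.5)² + (y + 40.1)² = 103.40²; (x + 71.3)² + (y + 40.0)² = 157.91²; (x − 32.9)² + (y + 4.0)² = 68.77².
Subtracting the A equation from the B and C equations removes the quadratic terms:
-223.6 x + 0.2 y = -10808.58
-15.2 x + 72.2 y = 3812.40
Solving the 2×2 system: x ≈ 48.4, y ≈ 63.0 km.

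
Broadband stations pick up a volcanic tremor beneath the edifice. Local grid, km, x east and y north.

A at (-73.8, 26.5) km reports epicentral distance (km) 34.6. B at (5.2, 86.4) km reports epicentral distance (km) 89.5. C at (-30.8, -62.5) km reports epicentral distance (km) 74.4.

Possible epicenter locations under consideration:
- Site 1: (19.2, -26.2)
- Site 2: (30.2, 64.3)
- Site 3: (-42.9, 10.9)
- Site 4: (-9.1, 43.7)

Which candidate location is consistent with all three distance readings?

For each candidate, compare |candidate − station| to the reported distance:
Site 1: residuals A 72.3, B 24.0, C 12.6 → max 72.3 km
Site 2: residuals A 76.1, B 56.1, C 66.3 → max 76.1 km
Site 3: residuals A 0.0, B 0.0, C 0.0 → max 0.0 km
Site 4: residuals A 32.3, B 44.5, C 34.0 → max 44.5 km
Only Site 3 has all residuals ≈ 0.

Site 3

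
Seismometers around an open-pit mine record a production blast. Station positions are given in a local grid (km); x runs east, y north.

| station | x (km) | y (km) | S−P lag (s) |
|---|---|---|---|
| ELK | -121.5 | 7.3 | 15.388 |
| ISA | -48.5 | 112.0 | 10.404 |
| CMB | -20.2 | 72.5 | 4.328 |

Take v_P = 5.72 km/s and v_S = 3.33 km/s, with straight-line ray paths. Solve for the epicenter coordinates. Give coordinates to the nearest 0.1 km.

Distance from S−P lag: d = Δt · v_P v_S / (v_P − v_S) = Δt · (5.72·3.33)/(5.72−3.33) ≈ 7.9697·Δt.
So d_ELK = 122.64, d_ISA = 82.92, d_CMB = 34.49 km.
Circle about each station: (x + 121.5)² + (y − 7.3)² = 122.64²; (x + 48.5)² + (y − 112.0)² = 82.92²; (x + 20.2)² + (y − 72.5)² = 34.49².
Subtracting the ELK equation from the ISA and CMB equations removes the quadratic terms:
146.0 x + 209.4 y = 8245.55
202.6 x + 130.4 y = 4699.76
Solving the 2×2 system: x ≈ -3.9, y ≈ 42.1 km.
Check against ELK (with the unrounded x, y): √((x + 121.5)²+(y − 7.3)²) = 122.64 ≈ 122.64 km. ✓

(-3.9, 42.1)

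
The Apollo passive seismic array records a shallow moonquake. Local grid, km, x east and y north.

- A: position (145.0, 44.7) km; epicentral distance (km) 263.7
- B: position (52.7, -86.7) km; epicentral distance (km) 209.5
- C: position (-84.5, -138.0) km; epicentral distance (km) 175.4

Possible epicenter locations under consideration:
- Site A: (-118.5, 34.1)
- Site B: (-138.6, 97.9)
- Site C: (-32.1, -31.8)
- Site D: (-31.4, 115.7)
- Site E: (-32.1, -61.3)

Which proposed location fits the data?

Site A

For each candidate, compare |candidate − station| to the reported distance:
Site A: residuals A 0.0, B 0.0, C 0.0 → max 0.0 km
Site B: residuals A 24.8, B 56.3, C 66.6 → max 66.6 km
Site C: residuals A 70.8, B 108.5, C 57.0 → max 108.5 km
Site D: residuals A 73.5, B 9.7, C 83.8 → max 83.8 km
Site E: residuals A 57.3, B 121.0, C 82.5 → max 121.0 km
Only Site A has all residuals ≈ 0.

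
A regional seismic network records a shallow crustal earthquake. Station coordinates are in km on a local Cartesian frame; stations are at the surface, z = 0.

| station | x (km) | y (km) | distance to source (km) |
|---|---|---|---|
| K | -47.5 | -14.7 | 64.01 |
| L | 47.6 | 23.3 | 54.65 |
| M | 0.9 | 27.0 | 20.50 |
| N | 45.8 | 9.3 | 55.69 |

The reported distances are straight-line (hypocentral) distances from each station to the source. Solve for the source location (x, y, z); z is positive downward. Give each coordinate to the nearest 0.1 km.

Each station gives a sphere (x−x_i)² + (y−y_i)² + z² = d_i² (stations at z=0).
Subtracting the K sphere from L and M: z² cancels, leaving linear equations in x and y:
190.2 x + 76.0 y = 1446.97
96.8 x + 83.4 y = 1934.50
Solving: x ≈ -3.097, y ≈ 26.790 km (keep extra digits for the depth step; rounded: -3.1, 26.8).
Then from the K sphere: z² = 64.01² − (x + 47.5)² − (y + 14.7)² with x = -3.097, y = 26.790, so z ≈ 20.106 ≈ 20.1 km.
Check against N (with the unrounded solution): distance 55.69 ≈ 55.69 km. ✓

x ≈ -3.1 km, y ≈ 26.8 km, depth ≈ 20.1 km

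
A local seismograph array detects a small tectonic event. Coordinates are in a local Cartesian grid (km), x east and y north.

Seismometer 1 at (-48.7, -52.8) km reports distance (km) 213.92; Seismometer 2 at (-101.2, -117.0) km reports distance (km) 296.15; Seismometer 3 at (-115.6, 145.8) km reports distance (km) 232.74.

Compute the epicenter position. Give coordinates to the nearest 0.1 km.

x ≈ 110.4 km, y ≈ 90.2 km

Circle about each station: (x + 48.7)² + (y + 52.8)² = 213.92²; (x + 101.2)² + (y + 117.0)² = 296.15²; (x + 115.6)² + (y − 145.8)² = 232.74².
Subtracting the Seismometer 1 equation from the Seismometer 2 and Seismometer 3 equations removes the quadratic terms:
-105.0 x − 128.4 y = -23172.15
-133.8 x + 397.2 y = 21055.33
Solving the 2×2 system: x ≈ 110.4, y ≈ 90.2 km.
Check against Seismometer 1 (with the unrounded x, y): √((x + 48.7)²+(y + 52.8)²) = 213.91 ≈ 213.92 km. ✓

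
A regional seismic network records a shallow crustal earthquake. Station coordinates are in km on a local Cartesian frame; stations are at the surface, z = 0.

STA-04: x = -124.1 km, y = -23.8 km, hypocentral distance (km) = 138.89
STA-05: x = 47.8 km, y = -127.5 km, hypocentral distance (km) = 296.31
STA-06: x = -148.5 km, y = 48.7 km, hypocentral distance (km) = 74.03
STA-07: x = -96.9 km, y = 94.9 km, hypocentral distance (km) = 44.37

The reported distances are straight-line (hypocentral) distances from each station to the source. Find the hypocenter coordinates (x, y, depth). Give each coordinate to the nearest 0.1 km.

x ≈ -124.4 km, y ≈ 111.7 km, depth ≈ 30.5 km

Each station gives a sphere (x−x_i)² + (y−y_i)² + z² = d_i² (stations at z=0).
Subtracting the STA-04 sphere from STA-05 and STA-06: z² cancels, leaving linear equations in x and y:
343.8 x − 207.4 y = -65935.34
-48.8 x + 145.0 y = 22266.68
Solving: x ≈ -124.403, y ≈ 111.695 km (keep extra digits for the depth step; rounded: -124.4, 111.7).
Then from the STA-04 sphere: z² = 138.89² − (x + 124.1)² − (y + 23.8)² with x = -124.403, y = 111.695, so z ≈ 30.520 ≈ 30.5 km.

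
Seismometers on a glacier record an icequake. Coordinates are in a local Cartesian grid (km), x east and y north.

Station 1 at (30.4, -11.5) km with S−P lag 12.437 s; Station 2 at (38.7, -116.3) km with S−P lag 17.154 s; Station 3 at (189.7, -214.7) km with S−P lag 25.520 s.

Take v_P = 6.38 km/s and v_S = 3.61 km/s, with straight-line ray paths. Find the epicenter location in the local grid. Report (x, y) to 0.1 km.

Distance from S−P lag: d = Δt · v_P v_S / (v_P − v_S) = Δt · (6.38·3.61)/(6.38−3.61) ≈ 8.3147·Δt.
So d_Station 1 = 103.41, d_Station 2 = 142.63, d_Station 3 = 212.19 km.
Circle about each station: (x − 30.4)² + (y + 11.5)² = 103.41²; (x − 38.7)² + (y + 116.3)² = 142.63²; (x − 189.7)² + (y + 214.7)² = 212.19².
Subtracting pairs of circle equations eliminates x²+y² and gives linear equations (the radical axes):
16.6 x − 209.6 y = 4317.28
318.6 x − 406.4 y = 46694.80
Solving the 2×2 system: x ≈ 133.8, y ≈ -10.0 km.
Check against Station 1 (with the unrounded x, y): √((x − 30.4)²+(y + 11.5)²) = 103.42 ≈ 103.41 km. ✓

133.8 km east, -10.0 km north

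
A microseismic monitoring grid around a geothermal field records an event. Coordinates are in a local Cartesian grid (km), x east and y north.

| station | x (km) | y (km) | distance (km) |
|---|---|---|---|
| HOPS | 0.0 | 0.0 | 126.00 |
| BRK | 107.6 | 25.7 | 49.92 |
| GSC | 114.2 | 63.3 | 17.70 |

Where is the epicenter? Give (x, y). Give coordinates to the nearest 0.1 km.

x ≈ 101.1 km, y ≈ 75.2 km

Circle about each station: x² + y² = 126.00²; (x − 107.6)² + (y − 25.7)² = 49.92²; (x − 114.2)² + (y − 63.3)² = 17.70².
Subtracting the HOPS equation from the BRK and GSC equations removes the quadratic terms:
215.2 x + 51.4 y = 25622.24
228.4 x + 126.6 y = 32611.24
Solving the 2×2 system: x ≈ 101.1, y ≈ 75.2 km.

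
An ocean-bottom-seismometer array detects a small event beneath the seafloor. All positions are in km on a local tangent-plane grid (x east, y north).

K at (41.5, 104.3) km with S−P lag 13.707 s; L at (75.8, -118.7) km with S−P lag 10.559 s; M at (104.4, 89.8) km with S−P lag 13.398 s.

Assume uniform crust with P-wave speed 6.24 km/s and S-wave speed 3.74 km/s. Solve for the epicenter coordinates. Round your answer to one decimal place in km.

Distance from S−P lag: d = Δt · v_P v_S / (v_P − v_S) = Δt · (6.24·3.74)/(6.24−3.74) ≈ 9.3350·Δt.
So d_K = 127.96, d_L = 98.57, d_M = 125.07 km.
Circle about each station: (x − 41.5)² + (y − 104.3)² = 127.96²; (x − 75.8)² + (y + 118.7)² = 98.57²; (x − 104.4)² + (y − 89.8)² = 125.07².
Subtracting the K equation from the L and M equations removes the quadratic terms:
68.6 x − 446.0 y = 13892.31
125.8 x − 29.0 y = 7093.92
Solving the 2×2 system: x ≈ 51.0, y ≈ -23.3 km.
Check against K (with the unrounded x, y): √((x − 41.5)²+(y − 104.3)²) = 127.96 ≈ 127.96 km. ✓

x ≈ 51.0 km, y ≈ -23.3 km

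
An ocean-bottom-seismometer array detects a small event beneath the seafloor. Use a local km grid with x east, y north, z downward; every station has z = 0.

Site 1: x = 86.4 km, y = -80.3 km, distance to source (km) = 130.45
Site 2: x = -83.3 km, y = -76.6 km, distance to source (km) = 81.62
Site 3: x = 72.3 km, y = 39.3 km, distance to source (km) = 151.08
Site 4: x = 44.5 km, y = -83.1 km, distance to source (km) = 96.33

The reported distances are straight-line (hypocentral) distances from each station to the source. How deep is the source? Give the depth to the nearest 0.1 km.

57.4 km

Each station gives a sphere (x−x_i)² + (y−y_i)² + z² = d_i² (stations at z=0).
Subtracting the Site 1 sphere from Site 2 and Site 3: z² cancels, leaving linear equations in x and y:
-339.4 x + 7.4 y = 9248.78
-28.2 x + 239.2 y = -12949.23
Solving: x ≈ -28.504, y ≈ -57.496 km (keep extra digits for the depth step; rounded: -28.5, -57.5).
Then from the Site 1 sphere: z² = 130.45² − (x − 86.4)² − (y + 80.3)² with x = -28.504, y = -57.496, so z ≈ 57.396 ≈ 57.4 km.
Check against Site 4 (with the unrounded solution): distance 96.33 ≈ 96.33 km. ✓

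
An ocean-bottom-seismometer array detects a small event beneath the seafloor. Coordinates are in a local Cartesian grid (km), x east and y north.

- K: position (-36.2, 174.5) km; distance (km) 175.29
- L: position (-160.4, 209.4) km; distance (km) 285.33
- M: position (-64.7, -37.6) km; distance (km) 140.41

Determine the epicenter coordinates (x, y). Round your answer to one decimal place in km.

Circle about each station: (x + 36.2)² + (y − 174.5)² = 175.29²; (x + 160.4)² + (y − 209.4)² = 285.33²; (x + 64.7)² + (y + 37.6)² = 140.41².
Subtracting pairs of circle equations eliminates x²+y² and gives linear equations (the radical axes):
-248.4 x + 69.8 y = -12870.79
-57.0 x − 424.2 y = -15149.22
Solving the 2×2 system: x ≈ 59.6, y ≈ 27.7 km.
Check against K (with the unrounded x, y): √((x + 36.2)²+(y − 174.5)²) = 175.29 ≈ 175.29 km. ✓

x ≈ 59.6 km, y ≈ 27.7 km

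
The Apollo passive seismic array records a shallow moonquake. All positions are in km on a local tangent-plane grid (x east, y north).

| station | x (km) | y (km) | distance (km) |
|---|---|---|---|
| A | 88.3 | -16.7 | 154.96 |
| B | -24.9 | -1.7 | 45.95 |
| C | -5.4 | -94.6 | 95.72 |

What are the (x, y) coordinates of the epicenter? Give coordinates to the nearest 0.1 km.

x ≈ -66.6 km, y ≈ -21.0 km

Circle about each station: (x − 88.3)² + (y + 16.7)² = 154.96²; (x + 24.9)² + (y + 1.7)² = 45.95²; (x + 5.4)² + (y + 94.6)² = 95.72².
Subtracting pairs of circle equations eliminates x²+y² and gives linear equations (the radical axes):
-226.4 x + 30.0 y = 14448.32
-187.4 x − 155.8 y = 15752.82
Solving the 2×2 system: x ≈ -66.6, y ≈ -21.0 km.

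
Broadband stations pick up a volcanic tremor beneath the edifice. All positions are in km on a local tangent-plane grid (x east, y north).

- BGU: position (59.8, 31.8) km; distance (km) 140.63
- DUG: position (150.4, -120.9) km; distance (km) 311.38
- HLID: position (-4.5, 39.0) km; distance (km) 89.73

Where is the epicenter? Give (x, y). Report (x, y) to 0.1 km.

Circle about each station: (x − 59.8)² + (y − 31.8)² = 140.63²; (x − 150.4)² + (y + 120.9)² = 311.38²; (x + 4.5)² + (y − 39.0)² = 89.73².
Subtracting the BGU equation from the DUG and HLID equations removes the quadratic terms:
181.2 x − 305.4 y = -44531.02
-128.6 x + 14.4 y = 8679.29
Solving the 2×2 system: x ≈ -54.8, y ≈ 113.3 km.
Check against BGU (with the unrounded x, y): √((x − 59.8)²+(y − 31.8)²) = 140.63 ≈ 140.63 km. ✓

-54.8 km east, 113.3 km north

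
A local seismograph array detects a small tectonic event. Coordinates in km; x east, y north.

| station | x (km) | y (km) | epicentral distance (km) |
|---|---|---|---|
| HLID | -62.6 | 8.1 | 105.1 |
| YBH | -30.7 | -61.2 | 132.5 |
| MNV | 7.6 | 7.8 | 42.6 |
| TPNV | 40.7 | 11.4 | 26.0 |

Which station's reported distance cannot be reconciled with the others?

YBH

Solve using three stations at a time. Using HLID, MNV, TPNV (subtract circle equations pairwise → linear system) gives (x, y) ≈ (38.4, 37.0).
Distances from that point to each station vs reported:
  HLID: calculated 105.0 vs reported 105.1 → residual 0.1 km
  YBH: calculated 120.0 vs reported 132.5 → residual 12.5 km
  MNV: calculated 42.4 vs reported 42.6 → residual 0.2 km
  TPNV: calculated 25.7 vs reported 26.0 → residual 0.3 km
HLID, MNV, TPNV are mutually consistent (residuals ≈ 0); YBH is off by 12.5 km.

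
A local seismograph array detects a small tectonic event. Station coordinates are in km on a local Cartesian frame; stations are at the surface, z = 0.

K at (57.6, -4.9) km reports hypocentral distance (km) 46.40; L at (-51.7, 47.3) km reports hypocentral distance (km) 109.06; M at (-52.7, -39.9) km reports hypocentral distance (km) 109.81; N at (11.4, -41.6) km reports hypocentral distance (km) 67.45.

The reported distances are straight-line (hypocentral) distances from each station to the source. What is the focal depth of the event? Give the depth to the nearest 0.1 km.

Each station gives a sphere (x−x_i)² + (y−y_i)² + z² = d_i² (stations at z=0).
Subtracting the K sphere from L and M: z² cancels, leaving linear equations in x and y:
-218.6 x + 104.4 y = -8172.71
-220.6 x − 70.0 y = -8877.75
Solving: x ≈ 39.103, y ≈ 3.594 km (keep extra digits for the depth step; rounded: 39.1, 3.6).
Then from the K sphere: z² = 46.40² − (x − 57.6)² − (y + 4.9)² with x = 39.103, y = 3.594, so z ≈ 41.697 ≈ 41.7 km.
Check against N (with the unrounded solution): distance 67.44 ≈ 67.45 km. ✓

41.7 km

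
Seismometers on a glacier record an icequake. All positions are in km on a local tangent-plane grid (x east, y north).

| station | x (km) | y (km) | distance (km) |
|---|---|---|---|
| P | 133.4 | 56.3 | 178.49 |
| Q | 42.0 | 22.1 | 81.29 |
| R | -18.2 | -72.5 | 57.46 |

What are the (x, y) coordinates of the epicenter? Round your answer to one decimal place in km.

Circle about each station: (x − 133.4)² + (y − 56.3)² = 178.49²; (x − 42.0)² + (y − 22.1)² = 81.29²; (x + 18.2)² + (y + 72.5)² = 57.46².
Subtracting the P equation from the Q and R equations removes the quadratic terms:
-182.8 x − 68.4 y = 6537.78
-303.2 x − 257.6 y = 13179.27
Solving the 2×2 system: x ≈ -29.7, y ≈ -16.2 km.

(-29.7, -16.2)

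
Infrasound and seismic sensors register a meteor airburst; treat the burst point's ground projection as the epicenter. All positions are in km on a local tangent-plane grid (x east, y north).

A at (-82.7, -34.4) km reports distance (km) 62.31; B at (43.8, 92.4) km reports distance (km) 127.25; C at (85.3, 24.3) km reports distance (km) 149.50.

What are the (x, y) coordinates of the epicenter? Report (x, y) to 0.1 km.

Circle about each station: (x + 82.7)² + (y + 34.4)² = 62.31²; (x − 43.8)² + (y − 92.4)² = 127.25²; (x − 85.3)² + (y − 24.3)² = 149.50².
Subtracting pairs of circle equations eliminates x²+y² and gives linear equations (the radical axes):
253.0 x + 253.6 y = -9876.48
336.0 x + 117.4 y = -18623.78
Solving the 2×2 system: x ≈ -64.2, y ≈ 25.1 km.

x ≈ -64.2 km, y ≈ 25.1 km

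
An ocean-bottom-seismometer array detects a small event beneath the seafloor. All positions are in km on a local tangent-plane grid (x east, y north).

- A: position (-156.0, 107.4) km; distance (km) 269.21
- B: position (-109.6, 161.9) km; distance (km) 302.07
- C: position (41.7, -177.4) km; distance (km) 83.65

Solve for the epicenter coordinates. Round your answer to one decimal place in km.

-26.1 km east, -128.4 km north

Circle about each station: (x + 156.0)² + (y − 107.4)² = 269.21²; (x + 109.6)² + (y − 161.9)² = 302.07²; (x − 41.7)² + (y + 177.4)² = 83.65².
Subtracting pairs of circle equations eliminates x²+y² and gives linear equations (the radical axes):
92.8 x + 109.0 y = -16419.25
395.4 x − 569.6 y = 62815.59
Solving the 2×2 system: x ≈ -26.1, y ≈ -128.4 km.
Check against A (with the unrounded x, y): √((x + 156.0)²+(y − 107.4)²) = 269.21 ≈ 269.21 km. ✓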